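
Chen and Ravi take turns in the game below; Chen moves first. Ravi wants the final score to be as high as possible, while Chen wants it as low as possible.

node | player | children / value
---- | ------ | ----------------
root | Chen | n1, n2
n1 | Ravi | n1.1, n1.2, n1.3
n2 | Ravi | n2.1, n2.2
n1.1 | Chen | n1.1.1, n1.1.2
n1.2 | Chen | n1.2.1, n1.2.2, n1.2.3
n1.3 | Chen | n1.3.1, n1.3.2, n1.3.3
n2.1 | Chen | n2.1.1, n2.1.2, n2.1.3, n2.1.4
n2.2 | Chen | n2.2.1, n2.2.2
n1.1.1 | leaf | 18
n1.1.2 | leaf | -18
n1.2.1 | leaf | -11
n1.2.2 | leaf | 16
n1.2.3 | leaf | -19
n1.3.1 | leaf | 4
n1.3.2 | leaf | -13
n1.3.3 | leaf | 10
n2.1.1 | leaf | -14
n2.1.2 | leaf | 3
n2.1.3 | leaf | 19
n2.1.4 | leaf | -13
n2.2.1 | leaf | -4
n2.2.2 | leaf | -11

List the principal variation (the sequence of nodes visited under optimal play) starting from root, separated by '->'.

n1.1 (Chen): min(18, -18) = -18
n1.2 (Chen): min(-11, 16, -19) = -19
n1.3 (Chen): min(4, -13, 10) = -13
n1 (Ravi): max(-18, -19, -13) = -13
n2.1 (Chen): min(-14, 3, 19, -13) = -14
n2.2 (Chen): min(-4, -11) = -11
n2 (Ravi): max(-14, -11) = -11
root (Chen): min(-13, -11) = -13
At root, Chen picks n1 (lowest: -13).
At n1, Ravi picks n1.3 (highest: -13).
At n1.3, Chen picks n1.3.2 (lowest: -13).
Terminal value -13.

root -> n1 -> n1.3 -> n1.3.2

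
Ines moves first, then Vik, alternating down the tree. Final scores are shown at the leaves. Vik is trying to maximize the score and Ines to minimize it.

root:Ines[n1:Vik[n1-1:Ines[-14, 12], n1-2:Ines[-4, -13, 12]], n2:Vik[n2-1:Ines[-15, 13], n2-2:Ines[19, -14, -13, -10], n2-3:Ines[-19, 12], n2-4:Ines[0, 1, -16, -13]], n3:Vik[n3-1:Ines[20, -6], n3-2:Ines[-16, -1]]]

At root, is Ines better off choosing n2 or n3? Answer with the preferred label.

n2

n2-1 (Ines): min(-15, 13) = -15
n2-2 (Ines): min(19, -14, -13, -10) = -14
n2-3 (Ines): min(-19, 12) = -19
n2-4 (Ines): min(0, 1, -16, -13) = -16
n2 (Vik): max(-15, -14, -19, -16) = -14
n3-1 (Ines): min(20, -6) = -6
n3-2 (Ines): min(-16, -1) = -16
n3 (Vik): max(-6, -16) = -6
Ines prefers the lower value; n2=-14, n3=-6. n2 is better since -14 < -6.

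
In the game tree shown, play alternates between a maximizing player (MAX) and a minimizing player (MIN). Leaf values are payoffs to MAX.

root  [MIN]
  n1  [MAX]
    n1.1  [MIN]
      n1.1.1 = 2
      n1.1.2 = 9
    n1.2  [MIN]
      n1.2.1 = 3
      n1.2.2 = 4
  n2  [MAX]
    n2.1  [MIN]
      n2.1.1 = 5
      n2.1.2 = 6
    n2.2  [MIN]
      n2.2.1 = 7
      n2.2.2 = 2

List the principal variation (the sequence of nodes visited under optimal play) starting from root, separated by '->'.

n1.1 (MIN): min(2, 9) = 2
n1.2 (MIN): min(3, 4) = 3
n1 (MAX): max(2, 3) = 3
n2.1 (MIN): min(5, 6) = 5
n2.2 (MIN): min(7, 2) = 2
n2 (MAX): max(5, 2) = 5
root (MIN): min(3, 5) = 3
At root, MIN picks n1 (lowest: 3).
At n1, MAX picks n1.2 (highest: 3).
At n1.2, MIN picks n1.2.1 (lowest: 3).
Terminal value 3.

root -> n1 -> n1.2 -> n1.2.1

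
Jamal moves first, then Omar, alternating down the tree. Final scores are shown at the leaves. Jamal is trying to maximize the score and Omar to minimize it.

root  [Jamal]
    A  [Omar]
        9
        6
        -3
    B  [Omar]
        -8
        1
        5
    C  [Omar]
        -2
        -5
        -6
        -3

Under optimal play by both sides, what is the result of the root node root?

-3

A (Omar): min(9, 6, -3) = -3
B (Omar): min(-8, 1, 5) = -8
C (Omar): min(-2, -5, -6, -3) = -6
root (Jamal): max(-3, -8, -6) = -3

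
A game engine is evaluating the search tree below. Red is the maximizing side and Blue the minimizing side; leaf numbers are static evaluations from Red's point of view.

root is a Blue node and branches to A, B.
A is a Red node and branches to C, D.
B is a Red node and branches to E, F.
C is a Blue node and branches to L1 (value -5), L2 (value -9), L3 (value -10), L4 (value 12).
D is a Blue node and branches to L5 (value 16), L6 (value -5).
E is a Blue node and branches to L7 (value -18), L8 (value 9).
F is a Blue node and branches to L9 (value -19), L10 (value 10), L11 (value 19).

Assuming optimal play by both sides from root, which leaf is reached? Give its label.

C (Blue): min(-5, -9, -10, 12) = -10
D (Blue): min(16, -5) = -5
A (Red): max(-10, -5) = -5
E (Blue): min(-18, 9) = -18
F (Blue): min(-19, 10, 19) = -19
B (Red): max(-18, -19) = -18
root (Blue): min(-5, -18) = -18
At root, Blue picks B (lowest: -18).
At B, Red picks E (highest: -18).
At E, Blue picks L7 (lowest: -18).
Terminal value -18.

L7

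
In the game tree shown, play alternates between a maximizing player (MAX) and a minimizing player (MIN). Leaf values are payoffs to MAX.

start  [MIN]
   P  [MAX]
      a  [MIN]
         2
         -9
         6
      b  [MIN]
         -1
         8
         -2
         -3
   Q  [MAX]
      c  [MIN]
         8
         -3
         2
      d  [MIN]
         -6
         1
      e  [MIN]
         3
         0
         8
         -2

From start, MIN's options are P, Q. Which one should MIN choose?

a (MIN): min(2, -9, 6) = -9
b (MIN): min(-1, 8, -2, -3) = -3
P (MAX): max(-9, -3) = -3
c (MIN): min(8, -3, 2) = -3
d (MIN): min(-6, 1) = -6
e (MIN): min(3, 0, 8, -2) = -2
Q (MAX): max(-3, -6, -2) = -2
start (MIN): min(-3, -2) = -3
MIN at start wants the lowest of {P=-3, Q=-2}, so chooses P.

P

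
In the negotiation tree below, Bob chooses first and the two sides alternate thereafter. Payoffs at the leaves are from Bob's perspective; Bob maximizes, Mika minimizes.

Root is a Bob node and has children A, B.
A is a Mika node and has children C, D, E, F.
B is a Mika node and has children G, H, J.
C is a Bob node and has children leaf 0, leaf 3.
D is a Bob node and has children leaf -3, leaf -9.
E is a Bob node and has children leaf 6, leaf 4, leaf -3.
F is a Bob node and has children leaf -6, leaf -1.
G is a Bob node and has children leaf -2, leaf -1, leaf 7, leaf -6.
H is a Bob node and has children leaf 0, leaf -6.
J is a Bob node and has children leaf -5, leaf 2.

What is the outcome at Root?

0

C (Bob): max(0, 3) = 3
D (Bob): max(-3, -9) = -3
E (Bob): max(6, 4, -3) = 6
F (Bob): max(-6, -1) = -1
A (Mika): min(3, -3, 6, -1) = -3
G (Bob): max(-2, -1, 7, -6) = 7
H (Bob): max(0, -6) = 0
J (Bob): max(-5, 2) = 2
B (Mika): min(7, 0, 2) = 0
Root (Bob): max(-3, 0) = 0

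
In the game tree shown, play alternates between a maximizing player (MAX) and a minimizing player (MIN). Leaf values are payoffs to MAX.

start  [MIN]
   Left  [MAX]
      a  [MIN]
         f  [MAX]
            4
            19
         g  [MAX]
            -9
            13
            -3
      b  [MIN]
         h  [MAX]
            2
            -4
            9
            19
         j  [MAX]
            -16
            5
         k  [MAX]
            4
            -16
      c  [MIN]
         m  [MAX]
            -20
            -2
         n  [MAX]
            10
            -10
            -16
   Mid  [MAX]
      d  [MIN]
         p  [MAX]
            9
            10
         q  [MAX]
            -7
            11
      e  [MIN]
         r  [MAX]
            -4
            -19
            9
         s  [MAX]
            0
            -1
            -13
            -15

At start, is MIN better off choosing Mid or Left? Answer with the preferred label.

p (MAX): max(9, 10) = 10
q (MAX): max(-7, 11) = 11
d (MIN): min(10, 11) = 10
r (MAX): max(-4, -19, 9) = 9
s (MAX): max(0, -1, -13, -15) = 0
e (MIN): min(9, 0) = 0
Mid (MAX): max(10, 0) = 10
f (MAX): max(4, 19) = 19
g (MAX): max(-9, 13, -3) = 13
a (MIN): min(19, 13) = 13
h (MAX): max(2, -4, 9, 19) = 19
j (MAX): max(-16, 5) = 5
k (MAX): max(4, -16) = 4
b (MIN): min(19, 5, 4) = 4
m (MAX): max(-20, -2) = -2
n (MAX): max(10, -10, -16) = 10
c (MIN): min(-2, 10) = -2
Left (MAX): max(13, 4, -2) = 13
MIN prefers the lower value; Mid=10, Left=13. Mid is better since 10 < 13.

Mid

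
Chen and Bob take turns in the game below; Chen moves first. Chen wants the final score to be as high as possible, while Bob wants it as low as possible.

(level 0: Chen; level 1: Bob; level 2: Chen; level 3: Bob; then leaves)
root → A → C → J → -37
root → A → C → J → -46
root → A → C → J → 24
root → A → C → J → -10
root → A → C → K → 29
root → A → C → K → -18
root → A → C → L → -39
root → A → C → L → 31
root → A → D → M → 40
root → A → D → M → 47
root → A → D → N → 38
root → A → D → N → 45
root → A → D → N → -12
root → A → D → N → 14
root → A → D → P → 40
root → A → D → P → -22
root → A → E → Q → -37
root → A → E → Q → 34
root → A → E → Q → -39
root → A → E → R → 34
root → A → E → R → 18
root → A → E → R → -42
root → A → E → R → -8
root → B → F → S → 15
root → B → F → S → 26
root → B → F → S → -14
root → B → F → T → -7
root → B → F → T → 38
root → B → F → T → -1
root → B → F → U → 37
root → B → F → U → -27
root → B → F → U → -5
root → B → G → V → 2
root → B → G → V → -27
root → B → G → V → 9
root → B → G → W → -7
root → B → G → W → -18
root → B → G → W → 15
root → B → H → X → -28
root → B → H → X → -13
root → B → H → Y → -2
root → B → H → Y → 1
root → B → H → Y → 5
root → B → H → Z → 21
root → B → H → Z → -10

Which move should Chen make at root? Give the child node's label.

B

J (Bob): min(-37, -46, 24, -10) = -46
K (Bob): min(29, -18) = -18
L (Bob): min(-39, 31) = -39
C (Chen): max(-46, -18, -39) = -18
M (Bob): min(40, 47) = 40
N (Bob): min(38, 45, -12, 14) = -12
P (Bob): min(40, -22) = -22
D (Chen): max(40, -12, -22) = 40
Q (Bob): min(-37, 34, -39) = -39
R (Bob): min(34, 18, -42, -8) = -42
E (Chen): max(-39, -42) = -39
A (Bob): min(-18, 40, -39) = -39
S (Bob): min(15, 26, -14) = -14
T (Bob): min(-7, 38, -1) = -7
U (Bob): min(37, -27, -5) = -27
F (Chen): max(-14, -7, -27) = -7
V (Bob): min(2, -27, 9) = -27
W (Bob): min(-7, -18, 15) = -18
G (Chen): max(-27, -18) = -18
X (Bob): min(-28, -13) = -28
Y (Bob): min(-2, 1, 5) = -2
Z (Bob): min(21, -10) = -10
H (Chen): max(-28, -2, -10) = -2
B (Bob): min(-7, -18, -2) = -18
root (Chen): max(-39, -18) = -18
Chen at root wants the highest of {A=-39, B=-18}, so chooses B.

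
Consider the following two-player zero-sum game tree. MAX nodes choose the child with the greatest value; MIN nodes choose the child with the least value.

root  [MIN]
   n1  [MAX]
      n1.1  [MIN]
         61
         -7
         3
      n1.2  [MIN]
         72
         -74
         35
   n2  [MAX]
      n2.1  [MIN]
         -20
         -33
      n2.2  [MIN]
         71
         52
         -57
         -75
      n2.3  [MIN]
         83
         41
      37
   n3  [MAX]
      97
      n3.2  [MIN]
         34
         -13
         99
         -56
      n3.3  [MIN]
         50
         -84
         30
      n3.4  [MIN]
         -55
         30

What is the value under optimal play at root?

n1.1 (MIN): min(61, -7, 3) = -7
n1.2 (MIN): min(72, -74, 35) = -74
n1 (MAX): max(-7, -74) = -7
n2.1 (MIN): min(-20, -33) = -33
n2.2 (MIN): min(71, 52, -57, -75) = -75
n2.3 (MIN): min(83, 41) = 41
n2 (MAX): max(-33, -75, 41, 37) = 41
n3.2 (MIN): min(34, -13, 99, -56) = -56
n3.3 (MIN): min(50, -84, 30) = -84
n3.4 (MIN): min(-55, 30) = -55
n3 (MAX): max(97, -56, -84, -55) = 97
root (MIN): min(-7, 41, 97) = -7

-7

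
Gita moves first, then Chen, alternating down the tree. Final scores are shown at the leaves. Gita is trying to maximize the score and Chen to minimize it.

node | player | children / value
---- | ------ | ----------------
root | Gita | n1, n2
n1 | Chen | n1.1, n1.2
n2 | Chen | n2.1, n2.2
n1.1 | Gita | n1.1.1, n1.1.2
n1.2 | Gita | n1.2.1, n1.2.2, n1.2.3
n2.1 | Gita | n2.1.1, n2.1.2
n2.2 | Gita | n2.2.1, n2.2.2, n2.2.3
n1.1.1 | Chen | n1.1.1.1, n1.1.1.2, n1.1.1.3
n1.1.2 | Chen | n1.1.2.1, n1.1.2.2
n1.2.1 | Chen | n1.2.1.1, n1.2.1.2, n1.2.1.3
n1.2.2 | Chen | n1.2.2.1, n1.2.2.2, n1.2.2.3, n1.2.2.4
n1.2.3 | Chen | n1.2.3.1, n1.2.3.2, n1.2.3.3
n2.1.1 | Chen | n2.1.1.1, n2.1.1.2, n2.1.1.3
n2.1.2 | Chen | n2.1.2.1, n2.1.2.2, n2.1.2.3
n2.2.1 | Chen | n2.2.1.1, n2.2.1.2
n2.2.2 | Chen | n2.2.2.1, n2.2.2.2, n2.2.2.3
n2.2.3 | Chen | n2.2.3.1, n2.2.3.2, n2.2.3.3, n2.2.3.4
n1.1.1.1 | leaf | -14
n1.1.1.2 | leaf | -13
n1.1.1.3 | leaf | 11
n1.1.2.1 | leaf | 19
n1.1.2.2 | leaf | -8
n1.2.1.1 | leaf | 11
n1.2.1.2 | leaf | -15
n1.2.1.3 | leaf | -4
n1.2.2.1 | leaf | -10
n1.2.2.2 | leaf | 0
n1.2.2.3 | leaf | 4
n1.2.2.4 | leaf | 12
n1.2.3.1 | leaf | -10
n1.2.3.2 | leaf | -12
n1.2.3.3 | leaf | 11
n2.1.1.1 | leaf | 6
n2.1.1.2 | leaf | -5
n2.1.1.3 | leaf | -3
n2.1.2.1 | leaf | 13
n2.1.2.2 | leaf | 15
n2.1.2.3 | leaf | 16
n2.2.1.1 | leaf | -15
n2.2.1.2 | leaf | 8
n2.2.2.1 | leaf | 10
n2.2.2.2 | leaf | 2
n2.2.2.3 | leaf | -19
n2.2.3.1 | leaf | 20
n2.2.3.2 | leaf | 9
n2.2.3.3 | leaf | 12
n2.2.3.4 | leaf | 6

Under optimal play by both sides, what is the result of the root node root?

6

n1.1.1 (Chen): min(-14, -13, 11) = -14
n1.1.2 (Chen): min(19, -8) = -8
n1.1 (Gita): max(-14, -8) = -8
n1.2.1 (Chen): min(11, -15, -4) = -15
n1.2.2 (Chen): min(-10, 0, 4, 12) = -10
n1.2.3 (Chen): min(-10, -12, 11) = -12
n1.2 (Gita): max(-15, -10, -12) = -10
n1 (Chen): min(-8, -10) = -10
n2.1.1 (Chen): min(6, -5, -3) = -5
n2.1.2 (Chen): min(13, 15, 16) = 13
n2.1 (Gita): max(-5, 13) = 13
n2.2.1 (Chen): min(-15, 8) = -15
n2.2.2 (Chen): min(10, 2, -19) = -19
n2.2.3 (Chen): min(20, 9, 12, 6) = 6
n2.2 (Gita): max(-15, -19, 6) = 6
n2 (Chen): min(13, 6) = 6
root (Gita): max(-10, 6) = 6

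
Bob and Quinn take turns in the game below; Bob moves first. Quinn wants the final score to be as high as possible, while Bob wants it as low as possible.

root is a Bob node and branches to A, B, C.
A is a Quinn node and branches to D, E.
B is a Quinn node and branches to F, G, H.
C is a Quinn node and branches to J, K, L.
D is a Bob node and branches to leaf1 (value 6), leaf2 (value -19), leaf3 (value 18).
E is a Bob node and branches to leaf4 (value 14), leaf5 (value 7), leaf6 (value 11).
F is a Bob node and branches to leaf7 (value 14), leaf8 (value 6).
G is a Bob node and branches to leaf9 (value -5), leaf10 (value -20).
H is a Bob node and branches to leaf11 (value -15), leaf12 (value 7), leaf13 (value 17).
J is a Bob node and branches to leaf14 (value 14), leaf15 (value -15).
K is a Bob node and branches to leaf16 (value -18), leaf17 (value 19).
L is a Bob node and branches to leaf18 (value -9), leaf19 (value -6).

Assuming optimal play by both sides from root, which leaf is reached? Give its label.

leaf18

D (Bob): min(6, -19, 18) = -19
E (Bob): min(14, 7, 11) = 7
A (Quinn): max(-19, 7) = 7
F (Bob): min(14, 6) = 6
G (Bob): min(-5, -20) = -20
H (Bob): min(-15, 7, 17) = -15
B (Quinn): max(6, -20, -15) = 6
J (Bob): min(14, -15) = -15
K (Bob): min(-18, 19) = -18
L (Bob): min(-9, -6) = -9
C (Quinn): max(-15, -18, -9) = -9
root (Bob): min(7, 6, -9) = -9
At root, Bob picks C (lowest: -9).
At C, Quinn picks L (highest: -9).
At L, Bob picks leaf18 (lowest: -9).
Terminal value -9.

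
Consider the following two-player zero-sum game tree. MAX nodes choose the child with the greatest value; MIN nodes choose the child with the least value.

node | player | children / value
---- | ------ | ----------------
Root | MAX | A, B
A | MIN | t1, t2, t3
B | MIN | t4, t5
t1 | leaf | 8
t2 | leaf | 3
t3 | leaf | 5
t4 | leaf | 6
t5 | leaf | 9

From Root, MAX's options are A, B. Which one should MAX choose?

A (MIN): min(8, 3, 5) = 3
B (MIN): min(6, 9) = 6
Root (MAX): max(3, 6) = 6
MAX at Root wants the highest of {A=3, B=6}, so chooses B.

B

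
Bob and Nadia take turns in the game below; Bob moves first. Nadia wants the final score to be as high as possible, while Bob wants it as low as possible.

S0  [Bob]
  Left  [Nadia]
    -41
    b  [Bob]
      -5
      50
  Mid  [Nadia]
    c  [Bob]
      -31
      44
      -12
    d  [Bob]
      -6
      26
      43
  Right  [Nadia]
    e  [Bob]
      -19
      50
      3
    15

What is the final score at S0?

b (Bob): min(-5, 50) = -5
Left (Nadia): max(-41, -5) = -5
c (Bob): min(-31, 44, -12) = -31
d (Bob): min(-6, 26, 43) = -6
Mid (Nadia): max(-31, -6) = -6
e (Bob): min(-19, 50, 3) = -19
Right (Nadia): max(-19, 15) = 15
S0 (Bob): min(-5, -6, 15) = -6

-6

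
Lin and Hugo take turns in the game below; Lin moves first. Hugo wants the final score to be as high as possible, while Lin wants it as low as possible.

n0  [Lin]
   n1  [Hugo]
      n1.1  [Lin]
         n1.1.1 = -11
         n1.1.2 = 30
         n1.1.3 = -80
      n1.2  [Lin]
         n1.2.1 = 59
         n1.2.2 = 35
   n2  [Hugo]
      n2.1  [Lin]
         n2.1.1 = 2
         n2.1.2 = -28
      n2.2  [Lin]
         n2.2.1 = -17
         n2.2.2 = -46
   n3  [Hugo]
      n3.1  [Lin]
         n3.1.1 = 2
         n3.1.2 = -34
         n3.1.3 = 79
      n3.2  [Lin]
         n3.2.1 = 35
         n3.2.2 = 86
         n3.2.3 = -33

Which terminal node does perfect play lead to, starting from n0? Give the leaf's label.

n1.1 (Lin): min(-11, 30, -80) = -80
n1.2 (Lin): min(59, 35) = 35
n1 (Hugo): max(-80, 35) = 35
n2.1 (Lin): min(2, -28) = -28
n2.2 (Lin): min(-17, -46) = -46
n2 (Hugo): max(-28, -46) = -28
n3.1 (Lin): min(2, -34, 79) = -34
n3.2 (Lin): min(35, 86, -33) = -33
n3 (Hugo): max(-34, -33) = -33
n0 (Lin): min(35, -28, -33) = -33
At n0, Lin picks n3 (lowest: -33).
At n3, Hugo picks n3.2 (highest: -33).
At n3.2, Lin picks n3.2.3 (lowest: -33).
Terminal value -33.

n3.2.3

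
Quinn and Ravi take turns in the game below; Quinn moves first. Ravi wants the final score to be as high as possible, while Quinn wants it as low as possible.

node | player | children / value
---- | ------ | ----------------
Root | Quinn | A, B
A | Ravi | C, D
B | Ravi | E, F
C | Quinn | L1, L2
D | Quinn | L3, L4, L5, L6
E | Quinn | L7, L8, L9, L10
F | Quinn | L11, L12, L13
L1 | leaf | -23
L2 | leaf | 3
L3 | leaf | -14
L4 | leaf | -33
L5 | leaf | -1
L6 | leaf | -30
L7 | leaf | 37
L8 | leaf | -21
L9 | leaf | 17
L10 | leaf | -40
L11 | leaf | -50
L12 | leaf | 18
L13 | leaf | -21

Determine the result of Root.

-40

C (Quinn): min(-23, 3) = -23
D (Quinn): min(-14, -33, -1, -30) = -33
A (Ravi): max(-23, -33) = -23
E (Quinn): min(37, -21, 17, -40) = -40
F (Quinn): min(-50, 18, -21) = -50
B (Ravi): max(-40, -50) = -40
Root (Quinn): min(-23, -40) = -40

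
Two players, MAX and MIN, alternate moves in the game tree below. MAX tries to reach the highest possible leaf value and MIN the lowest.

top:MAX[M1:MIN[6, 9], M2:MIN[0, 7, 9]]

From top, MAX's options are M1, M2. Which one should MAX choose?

M1

M1 (MIN): min(6, 9) = 6
M2 (MIN): min(0, 7, 9) = 0
top (MAX): max(6, 0) = 6
MAX at top wants the highest of {M1=6, M2=0}, so chooses M1.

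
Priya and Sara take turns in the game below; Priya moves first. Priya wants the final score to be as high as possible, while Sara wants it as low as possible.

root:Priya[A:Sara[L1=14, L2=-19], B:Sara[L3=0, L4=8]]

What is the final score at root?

0

A (Sara): min(14, -19) = -19
B (Sara): min(0, 8) = 0
root (Priya): max(-19, 0) = 0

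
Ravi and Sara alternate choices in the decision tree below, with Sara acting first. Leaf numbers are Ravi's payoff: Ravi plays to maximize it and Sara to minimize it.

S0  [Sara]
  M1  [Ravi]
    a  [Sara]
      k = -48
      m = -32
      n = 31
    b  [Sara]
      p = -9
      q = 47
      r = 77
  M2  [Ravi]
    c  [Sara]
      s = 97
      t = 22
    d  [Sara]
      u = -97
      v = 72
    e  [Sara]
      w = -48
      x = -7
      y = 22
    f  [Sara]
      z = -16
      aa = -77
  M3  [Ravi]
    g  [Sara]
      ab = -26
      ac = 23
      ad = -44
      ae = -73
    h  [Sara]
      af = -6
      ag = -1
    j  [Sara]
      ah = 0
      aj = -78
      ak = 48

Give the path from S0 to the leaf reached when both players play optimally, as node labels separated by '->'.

a (Sara): min(-48, -32, 31) = -48
b (Sara): min(-9, 47, 77) = -9
M1 (Ravi): max(-48, -9) = -9
c (Sara): min(97, 22) = 22
d (Sara): min(-97, 72) = -97
e (Sara): min(-48, -7, 22) = -48
f (Sara): min(-16, -77) = -77
M2 (Ravi): max(22, -97, -48, -77) = 22
g (Sara): min(-26, 23, -44, -73) = -73
h (Sara): min(-6, -1) = -6
j (Sara): min(0, -78, 48) = -78
M3 (Ravi): max(-73, -6, -78) = -6
S0 (Sara): min(-9, 22, -6) = -9
At S0, Sara picks M1 (lowest: -9).
At M1, Ravi picks b (highest: -9).
At b, Sara picks p (lowest: -9).
Terminal value -9.

S0 -> M1 -> b -> p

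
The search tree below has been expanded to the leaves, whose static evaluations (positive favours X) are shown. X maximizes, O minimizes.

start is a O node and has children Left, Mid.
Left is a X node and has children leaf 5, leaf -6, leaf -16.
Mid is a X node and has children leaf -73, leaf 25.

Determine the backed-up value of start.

5

Left (X): max(5, -6, -16) = 5
Mid (X): max(-73, 25) = 25
start (O): min(5, 25) = 5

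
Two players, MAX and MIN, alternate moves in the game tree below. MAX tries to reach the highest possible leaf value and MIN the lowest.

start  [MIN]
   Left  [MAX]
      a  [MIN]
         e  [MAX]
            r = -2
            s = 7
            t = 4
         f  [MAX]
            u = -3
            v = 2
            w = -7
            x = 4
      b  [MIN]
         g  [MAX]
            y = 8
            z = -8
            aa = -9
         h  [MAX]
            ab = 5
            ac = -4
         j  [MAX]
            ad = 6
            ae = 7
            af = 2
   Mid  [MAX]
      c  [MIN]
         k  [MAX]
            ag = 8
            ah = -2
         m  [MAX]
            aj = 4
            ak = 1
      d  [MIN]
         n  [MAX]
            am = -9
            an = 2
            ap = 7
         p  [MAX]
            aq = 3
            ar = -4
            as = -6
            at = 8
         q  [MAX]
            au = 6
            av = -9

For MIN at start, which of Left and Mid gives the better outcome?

Left

e (MAX): max(-2, 7, 4) = 7
f (MAX): max(-3, 2, -7, 4) = 4
a (MIN): min(7, 4) = 4
g (MAX): max(8, -8, -9) = 8
h (MAX): max(5, -4) = 5
j (MAX): max(6, 7, 2) = 7
b (MIN): min(8, 5, 7) = 5
Left (MAX): max(4, 5) = 5
k (MAX): max(8, -2) = 8
m (MAX): max(4, 1) = 4
c (MIN): min(8, 4) = 4
n (MAX): max(-9, 2, 7) = 7
p (MAX): max(3, -4, -6, 8) = 8
q (MAX): max(6, -9) = 6
d (MIN): min(7, 8, 6) = 6
Mid (MAX): max(4, 6) = 6
MIN prefers the lower value; Left=5, Mid=6. Left is better since 5 < 6.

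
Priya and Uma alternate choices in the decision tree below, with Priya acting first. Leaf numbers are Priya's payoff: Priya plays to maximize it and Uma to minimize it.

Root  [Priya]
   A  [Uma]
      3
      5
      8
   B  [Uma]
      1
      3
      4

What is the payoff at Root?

3

A (Uma): min(3, 5, 8) = 3
B (Uma): min(1, 3, 4) = 1
Root (Priya): max(3, 1) = 3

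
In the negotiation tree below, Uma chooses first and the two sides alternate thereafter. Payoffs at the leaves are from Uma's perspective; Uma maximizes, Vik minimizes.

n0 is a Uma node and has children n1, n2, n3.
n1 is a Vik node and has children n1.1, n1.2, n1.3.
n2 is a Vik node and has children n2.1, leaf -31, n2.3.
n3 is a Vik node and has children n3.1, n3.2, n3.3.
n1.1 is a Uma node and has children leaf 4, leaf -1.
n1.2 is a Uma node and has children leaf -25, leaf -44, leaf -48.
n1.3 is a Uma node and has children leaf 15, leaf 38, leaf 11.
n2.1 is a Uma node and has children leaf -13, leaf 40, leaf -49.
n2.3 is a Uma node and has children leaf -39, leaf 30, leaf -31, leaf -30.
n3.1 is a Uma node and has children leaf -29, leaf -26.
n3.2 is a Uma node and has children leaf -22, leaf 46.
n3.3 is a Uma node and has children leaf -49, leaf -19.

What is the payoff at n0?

n1.1 (Uma): max(4, -1) = 4
n1.2 (Uma): max(-25, -44, -48) = -25
n1.3 (Uma): max(15, 38, 11) = 38
n1 (Vik): min(4, -25, 38) = -25
n2.1 (Uma): max(-13, 40, -49) = 40
n2.3 (Uma): max(-39, 30, -31, -30) = 30
n2 (Vik): min(40, -31, 30) = -31
n3.1 (Uma): max(-29, -26) = -26
n3.2 (Uma): max(-22, 46) = 46
n3.3 (Uma): max(-49, -19) = -19
n3 (Vik): min(-26, 46, -19) = -26
n0 (Uma): max(-25, -31, -26) = -25

-25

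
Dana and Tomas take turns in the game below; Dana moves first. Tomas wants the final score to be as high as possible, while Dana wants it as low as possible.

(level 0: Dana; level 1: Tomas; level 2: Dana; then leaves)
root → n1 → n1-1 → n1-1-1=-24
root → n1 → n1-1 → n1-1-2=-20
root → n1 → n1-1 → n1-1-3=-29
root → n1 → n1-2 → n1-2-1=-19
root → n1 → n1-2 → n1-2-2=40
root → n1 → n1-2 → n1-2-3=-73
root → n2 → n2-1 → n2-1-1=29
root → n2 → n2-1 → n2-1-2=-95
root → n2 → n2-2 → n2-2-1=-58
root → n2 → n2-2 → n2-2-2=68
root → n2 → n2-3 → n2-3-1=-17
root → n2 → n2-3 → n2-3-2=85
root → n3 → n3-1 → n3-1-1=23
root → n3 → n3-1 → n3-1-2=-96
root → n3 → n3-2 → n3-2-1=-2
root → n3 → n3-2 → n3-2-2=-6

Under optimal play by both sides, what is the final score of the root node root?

-29

n1-1 (Dana): min(-24, -20, -29) = -29
n1-2 (Dana): min(-19, 40, -73) = -73
n1 (Tomas): max(-29, -73) = -29
n2-1 (Dana): min(29, -95) = -95
n2-2 (Dana): min(-58, 68) = -58
n2-3 (Dana): min(-17, 85) = -17
n2 (Tomas): max(-95, -58, -17) = -17
n3-1 (Dana): min(23, -96) = -96
n3-2 (Dana): min(-2, -6) = -6
n3 (Tomas): max(-96, -6) = -6
root (Dana): min(-29, -17, -6) = -29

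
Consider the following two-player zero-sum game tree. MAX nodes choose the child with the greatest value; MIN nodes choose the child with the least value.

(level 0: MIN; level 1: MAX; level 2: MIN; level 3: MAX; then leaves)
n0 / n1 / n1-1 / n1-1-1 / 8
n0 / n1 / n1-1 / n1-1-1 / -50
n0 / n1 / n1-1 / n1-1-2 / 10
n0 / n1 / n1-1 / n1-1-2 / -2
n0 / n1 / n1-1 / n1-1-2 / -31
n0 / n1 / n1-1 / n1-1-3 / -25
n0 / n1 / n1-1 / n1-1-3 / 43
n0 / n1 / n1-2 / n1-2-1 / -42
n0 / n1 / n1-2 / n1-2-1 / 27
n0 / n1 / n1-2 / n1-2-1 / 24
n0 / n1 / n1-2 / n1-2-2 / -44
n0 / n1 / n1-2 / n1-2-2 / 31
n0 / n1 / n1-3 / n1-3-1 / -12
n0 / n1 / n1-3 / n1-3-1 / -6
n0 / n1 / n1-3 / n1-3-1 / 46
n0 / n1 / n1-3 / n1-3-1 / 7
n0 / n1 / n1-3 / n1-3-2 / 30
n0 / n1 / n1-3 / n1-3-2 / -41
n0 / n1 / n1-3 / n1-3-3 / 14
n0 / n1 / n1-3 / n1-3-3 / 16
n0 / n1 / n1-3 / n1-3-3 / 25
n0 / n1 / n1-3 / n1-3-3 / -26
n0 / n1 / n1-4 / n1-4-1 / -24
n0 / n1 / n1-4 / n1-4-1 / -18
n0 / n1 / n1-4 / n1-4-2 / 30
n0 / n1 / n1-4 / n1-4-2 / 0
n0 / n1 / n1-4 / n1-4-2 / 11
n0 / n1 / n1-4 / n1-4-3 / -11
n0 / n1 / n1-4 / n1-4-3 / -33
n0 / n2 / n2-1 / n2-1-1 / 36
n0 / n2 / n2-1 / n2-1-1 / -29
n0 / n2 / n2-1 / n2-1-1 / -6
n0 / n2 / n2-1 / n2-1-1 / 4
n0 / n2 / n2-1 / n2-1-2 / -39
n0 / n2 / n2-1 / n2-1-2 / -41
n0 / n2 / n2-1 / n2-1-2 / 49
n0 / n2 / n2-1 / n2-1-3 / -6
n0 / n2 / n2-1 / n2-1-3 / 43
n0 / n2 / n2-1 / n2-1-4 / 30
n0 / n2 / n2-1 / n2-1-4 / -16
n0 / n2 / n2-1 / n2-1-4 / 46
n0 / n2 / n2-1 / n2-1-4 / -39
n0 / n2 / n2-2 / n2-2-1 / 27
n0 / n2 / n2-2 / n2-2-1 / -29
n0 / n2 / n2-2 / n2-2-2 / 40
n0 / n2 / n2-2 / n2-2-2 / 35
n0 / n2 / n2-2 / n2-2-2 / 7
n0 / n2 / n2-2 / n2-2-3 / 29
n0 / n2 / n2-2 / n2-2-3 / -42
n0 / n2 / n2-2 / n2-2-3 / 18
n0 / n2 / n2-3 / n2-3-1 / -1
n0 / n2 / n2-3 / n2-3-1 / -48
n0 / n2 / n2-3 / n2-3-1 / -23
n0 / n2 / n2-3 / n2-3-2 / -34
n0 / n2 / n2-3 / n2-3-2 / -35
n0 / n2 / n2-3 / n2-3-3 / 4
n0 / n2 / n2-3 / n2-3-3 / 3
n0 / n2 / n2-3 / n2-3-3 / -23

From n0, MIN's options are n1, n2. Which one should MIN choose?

n1

n1-1-1 (MAX): max(8, -50) = 8
n1-1-2 (MAX): max(10, -2, -31) = 10
n1-1-3 (MAX): max(-25, 43) = 43
n1-1 (MIN): min(8, 10, 43) = 8
n1-2-1 (MAX): max(-42, 27, 24) = 27
n1-2-2 (MAX): max(-44, 31) = 31
n1-2 (MIN): min(27, 31) = 27
n1-3-1 (MAX): max(-12, -6, 46, 7) = 46
n1-3-2 (MAX): max(30, -41) = 30
n1-3-3 (MAX): max(14, 16, 25, -26) = 25
n1-3 (MIN): min(46, 30, 25) = 25
n1-4-1 (MAX): max(-24, -18) = -18
n1-4-2 (MAX): max(30, 0, 11) = 30
n1-4-3 (MAX): max(-11, -33) = -11
n1-4 (MIN): min(-18, 30, -11) = -18
n1 (MAX): max(8, 27, 25, -18) = 27
n2-1-1 (MAX): max(36, -29, -6, 4) = 36
n2-1-2 (MAX): max(-39, -41, 49) = 49
n2-1-3 (MAX): max(-6, 43) = 43
n2-1-4 (MAX): max(30, -16, 46, -39) = 46
n2-1 (MIN): min(36, 49, 43, 46) = 36
n2-2-1 (MAX): max(27, -29) = 27
n2-2-2 (MAX): max(40, 35, 7) = 40
n2-2-3 (MAX): max(29, -42, 18) = 29
n2-2 (MIN): min(27, 40, 29) = 27
n2-3-1 (MAX): max(-1, -48, -23) = -1
n2-3-2 (MAX): max(-34, -35) = -34
n2-3-3 (MAX): max(4, 3, -23) = 4
n2-3 (MIN): min(-1, -34, 4) = -34
n2 (MAX): max(36, 27, -34) = 36
n0 (MIN): min(27, 36) = 27
MIN at n0 wants the lowest of {n1=27, n2=36}, so chooses n1.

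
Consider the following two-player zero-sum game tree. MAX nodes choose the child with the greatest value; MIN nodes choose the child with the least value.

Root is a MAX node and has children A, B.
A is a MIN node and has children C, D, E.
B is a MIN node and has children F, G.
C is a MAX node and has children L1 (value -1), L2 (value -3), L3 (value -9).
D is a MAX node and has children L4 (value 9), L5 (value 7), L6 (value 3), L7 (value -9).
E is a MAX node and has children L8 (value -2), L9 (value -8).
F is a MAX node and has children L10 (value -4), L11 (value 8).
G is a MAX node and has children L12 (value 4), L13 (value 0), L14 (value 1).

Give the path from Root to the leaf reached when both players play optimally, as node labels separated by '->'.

C (MAX): max(-1, -3, -9) = -1
D (MAX): max(9, 7, 3, -9) = 9
E (MAX): max(-2, -8) = -2
A (MIN): min(-1, 9, -2) = -2
F (MAX): max(-4, 8) = 8
G (MAX): max(4, 0, 1) = 4
B (MIN): min(8, 4) = 4
Root (MAX): max(-2, 4) = 4
At Root, MAX picks B (highest: 4).
At B, MIN picks G (lowest: 4).
At G, MAX picks L12 (highest: 4).
Terminal value 4.

Root -> B -> G -> L12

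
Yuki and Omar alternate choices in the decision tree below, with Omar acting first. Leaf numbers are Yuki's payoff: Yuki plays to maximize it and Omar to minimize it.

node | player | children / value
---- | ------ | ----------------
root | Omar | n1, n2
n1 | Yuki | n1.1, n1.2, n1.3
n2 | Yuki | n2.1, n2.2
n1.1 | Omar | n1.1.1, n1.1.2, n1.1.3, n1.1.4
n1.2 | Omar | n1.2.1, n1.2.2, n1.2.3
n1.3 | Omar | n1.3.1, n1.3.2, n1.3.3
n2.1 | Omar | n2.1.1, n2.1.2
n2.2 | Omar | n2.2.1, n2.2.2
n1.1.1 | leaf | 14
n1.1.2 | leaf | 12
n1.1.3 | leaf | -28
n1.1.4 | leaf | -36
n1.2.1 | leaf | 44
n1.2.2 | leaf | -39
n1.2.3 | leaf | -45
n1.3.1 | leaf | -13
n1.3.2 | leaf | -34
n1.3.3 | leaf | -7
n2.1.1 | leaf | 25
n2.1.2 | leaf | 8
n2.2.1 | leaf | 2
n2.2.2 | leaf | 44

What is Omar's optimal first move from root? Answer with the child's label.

n1

n1.1 (Omar): min(14, 12, -28, -36) = -36
n1.2 (Omar): min(44, -39, -45) = -45
n1.3 (Omar): min(-13, -34, -7) = -34
n1 (Yuki): max(-36, -45, -34) = -34
n2.1 (Omar): min(25, 8) = 8
n2.2 (Omar): min(2, 44) = 2
n2 (Yuki): max(8, 2) = 8
root (Omar): min(-34, 8) = -34
Omar at root wants the lowest of {n1=-34, n2=8}, so chooses n1.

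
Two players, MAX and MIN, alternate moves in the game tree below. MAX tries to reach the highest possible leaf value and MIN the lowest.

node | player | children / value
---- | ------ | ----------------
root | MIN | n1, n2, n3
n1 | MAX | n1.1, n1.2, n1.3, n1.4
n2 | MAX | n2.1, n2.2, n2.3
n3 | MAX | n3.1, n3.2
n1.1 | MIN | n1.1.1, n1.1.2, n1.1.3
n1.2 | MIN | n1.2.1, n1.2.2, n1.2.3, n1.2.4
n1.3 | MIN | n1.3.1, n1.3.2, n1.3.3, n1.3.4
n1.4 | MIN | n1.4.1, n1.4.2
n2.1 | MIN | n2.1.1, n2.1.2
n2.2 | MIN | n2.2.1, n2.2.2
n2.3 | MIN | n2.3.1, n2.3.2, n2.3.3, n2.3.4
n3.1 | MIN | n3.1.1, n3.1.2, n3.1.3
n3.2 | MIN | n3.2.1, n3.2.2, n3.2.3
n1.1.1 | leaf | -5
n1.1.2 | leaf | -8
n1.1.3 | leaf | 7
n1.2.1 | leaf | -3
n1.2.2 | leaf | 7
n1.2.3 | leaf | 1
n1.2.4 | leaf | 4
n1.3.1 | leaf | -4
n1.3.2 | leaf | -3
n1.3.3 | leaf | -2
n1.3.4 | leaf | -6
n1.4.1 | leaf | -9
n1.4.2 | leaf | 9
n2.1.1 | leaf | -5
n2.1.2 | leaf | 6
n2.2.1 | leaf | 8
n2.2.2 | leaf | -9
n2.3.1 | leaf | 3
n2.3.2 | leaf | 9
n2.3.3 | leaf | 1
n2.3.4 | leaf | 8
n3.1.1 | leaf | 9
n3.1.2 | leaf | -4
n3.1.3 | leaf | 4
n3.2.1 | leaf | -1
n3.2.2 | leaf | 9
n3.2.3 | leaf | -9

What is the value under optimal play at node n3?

-4

n3.1 (MIN): min(9, -4, 4) = -4
n3.2 (MIN): min(-1, 9, -9) = -9
n3 (MAX): max(-4, -9) = -4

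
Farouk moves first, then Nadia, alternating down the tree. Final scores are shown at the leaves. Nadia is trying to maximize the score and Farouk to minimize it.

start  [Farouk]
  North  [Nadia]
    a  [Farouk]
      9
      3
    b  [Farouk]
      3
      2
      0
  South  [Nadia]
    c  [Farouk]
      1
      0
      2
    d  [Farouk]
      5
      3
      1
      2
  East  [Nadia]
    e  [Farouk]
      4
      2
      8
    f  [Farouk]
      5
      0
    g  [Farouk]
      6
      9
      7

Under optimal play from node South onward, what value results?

1

c (Farouk): min(1, 0, 2) = 0
d (Farouk): min(5, 3, 1, 2) = 1
South (Nadia): max(0, 1) = 1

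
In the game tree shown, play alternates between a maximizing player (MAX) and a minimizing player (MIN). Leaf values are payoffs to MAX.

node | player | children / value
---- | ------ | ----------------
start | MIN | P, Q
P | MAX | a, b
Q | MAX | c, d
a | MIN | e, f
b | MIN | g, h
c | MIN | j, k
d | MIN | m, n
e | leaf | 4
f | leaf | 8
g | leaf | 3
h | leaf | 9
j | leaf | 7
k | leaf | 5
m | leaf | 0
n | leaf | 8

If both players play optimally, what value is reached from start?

a (MIN): min(4, 8) = 4
b (MIN): min(3, 9) = 3
P (MAX): max(4, 3) = 4
c (MIN): min(7, 5) = 5
d (MIN): min(0, 8) = 0
Q (MAX): max(5, 0) = 5
start (MIN): min(4, 5) = 4

4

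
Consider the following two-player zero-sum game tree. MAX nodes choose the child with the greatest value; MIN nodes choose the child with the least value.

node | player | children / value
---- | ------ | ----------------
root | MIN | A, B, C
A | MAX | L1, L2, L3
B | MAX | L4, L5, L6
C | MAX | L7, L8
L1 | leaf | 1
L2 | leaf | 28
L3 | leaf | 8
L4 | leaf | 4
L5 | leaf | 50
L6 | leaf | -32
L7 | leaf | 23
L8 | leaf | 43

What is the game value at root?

28

A (MAX): max(1, 28, 8) = 28
B (MAX): max(4, 50, -32) = 50
C (MAX): max(23, 43) = 43
root (MIN): min(28, 50, 43) = 28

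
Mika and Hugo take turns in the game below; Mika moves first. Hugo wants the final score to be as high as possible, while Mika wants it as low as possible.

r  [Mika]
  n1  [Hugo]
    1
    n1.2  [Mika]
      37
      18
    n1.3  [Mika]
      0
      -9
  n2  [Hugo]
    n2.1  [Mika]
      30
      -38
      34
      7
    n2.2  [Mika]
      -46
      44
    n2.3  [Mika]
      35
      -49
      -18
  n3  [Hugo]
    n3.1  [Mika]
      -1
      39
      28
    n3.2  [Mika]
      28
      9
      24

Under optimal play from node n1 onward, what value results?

18

n1.2 (Mika): min(37, 18) = 18
n1.3 (Mika): min(0, -9) = -9
n1 (Hugo): max(1, 18, -9) = 18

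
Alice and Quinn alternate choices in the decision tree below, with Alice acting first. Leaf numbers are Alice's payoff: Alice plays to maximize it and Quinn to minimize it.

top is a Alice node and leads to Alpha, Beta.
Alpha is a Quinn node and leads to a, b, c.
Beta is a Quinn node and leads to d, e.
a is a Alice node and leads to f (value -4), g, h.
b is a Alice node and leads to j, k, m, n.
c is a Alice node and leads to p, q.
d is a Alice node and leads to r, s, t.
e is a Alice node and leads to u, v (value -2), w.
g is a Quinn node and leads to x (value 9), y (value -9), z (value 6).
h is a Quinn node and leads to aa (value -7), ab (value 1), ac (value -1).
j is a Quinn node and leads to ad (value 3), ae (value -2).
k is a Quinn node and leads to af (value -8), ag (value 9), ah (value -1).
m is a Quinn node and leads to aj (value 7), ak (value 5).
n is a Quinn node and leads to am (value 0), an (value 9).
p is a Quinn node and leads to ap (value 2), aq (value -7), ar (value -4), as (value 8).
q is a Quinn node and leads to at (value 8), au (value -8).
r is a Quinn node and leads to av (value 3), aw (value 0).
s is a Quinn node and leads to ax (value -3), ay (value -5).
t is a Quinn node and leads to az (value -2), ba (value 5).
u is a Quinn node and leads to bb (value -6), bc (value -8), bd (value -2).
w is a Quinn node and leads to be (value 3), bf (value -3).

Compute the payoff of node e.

u (Quinn): min(-6, -8, -2) = -8
w (Quinn): min(3, -3) = -3
e (Alice): max(-8, -2, -3) = -2

-2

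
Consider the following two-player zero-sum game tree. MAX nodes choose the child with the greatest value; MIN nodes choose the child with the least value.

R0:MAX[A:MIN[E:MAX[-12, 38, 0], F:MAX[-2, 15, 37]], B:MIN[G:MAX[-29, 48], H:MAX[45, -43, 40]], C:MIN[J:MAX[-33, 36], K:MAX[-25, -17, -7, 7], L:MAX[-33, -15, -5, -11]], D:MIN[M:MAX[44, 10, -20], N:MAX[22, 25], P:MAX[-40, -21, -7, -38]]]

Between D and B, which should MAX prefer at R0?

M (MAX): max(44, 10, -20) = 44
N (MAX): max(22, 25) = 25
P (MAX): max(-40, -21, -7, -38) = -7
D (MIN): min(44, 25, -7) = -7
G (MAX): max(-29, 48) = 48
H (MAX): max(45, -43, 40) = 45
B (MIN): min(48, 45) = 45
MAX prefers the higher value; D=-7, B=45. B is better since 45 > -7.

B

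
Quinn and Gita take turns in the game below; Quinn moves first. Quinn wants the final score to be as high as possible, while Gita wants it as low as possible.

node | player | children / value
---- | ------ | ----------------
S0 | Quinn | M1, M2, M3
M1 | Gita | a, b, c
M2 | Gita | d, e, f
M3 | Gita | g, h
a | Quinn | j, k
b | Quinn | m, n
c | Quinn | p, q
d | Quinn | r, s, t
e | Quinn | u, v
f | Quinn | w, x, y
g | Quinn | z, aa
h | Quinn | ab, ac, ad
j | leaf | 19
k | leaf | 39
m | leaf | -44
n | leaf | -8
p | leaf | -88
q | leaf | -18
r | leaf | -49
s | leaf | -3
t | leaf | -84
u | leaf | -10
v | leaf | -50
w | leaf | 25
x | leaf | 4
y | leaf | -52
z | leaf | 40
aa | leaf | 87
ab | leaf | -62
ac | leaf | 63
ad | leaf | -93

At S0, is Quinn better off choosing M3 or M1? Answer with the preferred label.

g (Quinn): max(40, 87) = 87
h (Quinn): max(-62, 63, -93) = 63
M3 (Gita): min(87, 63) = 63
a (Quinn): max(19, 39) = 39
b (Quinn): max(-44, -8) = -8
c (Quinn): max(-88, -18) = -18
M1 (Gita): min(39, -8, -18) = -18
Quinn prefers the higher value; M3=63, M1=-18. M3 is better since 63 > -18.

M3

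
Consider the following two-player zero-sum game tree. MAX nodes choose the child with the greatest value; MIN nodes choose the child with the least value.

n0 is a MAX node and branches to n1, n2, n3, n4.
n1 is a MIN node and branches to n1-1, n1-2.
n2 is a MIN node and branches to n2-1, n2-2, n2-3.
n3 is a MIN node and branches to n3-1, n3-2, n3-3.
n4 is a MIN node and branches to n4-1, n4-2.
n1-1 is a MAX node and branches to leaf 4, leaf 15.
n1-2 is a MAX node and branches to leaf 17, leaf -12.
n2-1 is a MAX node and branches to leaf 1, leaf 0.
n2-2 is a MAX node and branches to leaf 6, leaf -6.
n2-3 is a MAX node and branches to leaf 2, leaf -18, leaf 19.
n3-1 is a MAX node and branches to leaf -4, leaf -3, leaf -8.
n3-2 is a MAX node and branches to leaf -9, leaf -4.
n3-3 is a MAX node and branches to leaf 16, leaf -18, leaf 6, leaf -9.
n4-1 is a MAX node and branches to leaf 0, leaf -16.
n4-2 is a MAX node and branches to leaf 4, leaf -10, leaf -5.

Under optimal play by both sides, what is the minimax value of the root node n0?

15

n1-1 (MAX): max(4, 15) = 15
n1-2 (MAX): max(17, -12) = 17
n1 (MIN): min(15, 17) = 15
n2-1 (MAX): max(1, 0) = 1
n2-2 (MAX): max(6, -6) = 6
n2-3 (MAX): max(2, -18, 19) = 19
n2 (MIN): min(1, 6, 19) = 1
n3-1 (MAX): max(-4, -3, -8) = -3
n3-2 (MAX): max(-9, -4) = -4
n3-3 (MAX): max(16, -18, 6, -9) = 16
n3 (MIN): min(-3, -4, 16) = -4
n4-1 (MAX): max(0, -16) = 0
n4-2 (MAX): max(4, -10, -5) = 4
n4 (MIN): min(0, 4) = 0
n0 (MAX): max(15, 1, -4, 0) = 15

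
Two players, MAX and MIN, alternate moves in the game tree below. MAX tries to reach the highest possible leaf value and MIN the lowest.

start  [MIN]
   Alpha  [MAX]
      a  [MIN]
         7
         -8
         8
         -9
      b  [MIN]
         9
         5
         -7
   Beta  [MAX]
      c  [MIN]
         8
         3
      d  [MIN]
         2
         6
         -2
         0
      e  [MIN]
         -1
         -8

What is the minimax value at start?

a (MIN): min(7, -8, 8, -9) = -9
b (MIN): min(9, 5, -7) = -7
Alpha (MAX): max(-9, -7) = -7
c (MIN): min(8, 3) = 3
d (MIN): min(2, 6, -2, 0) = -2
e (MIN): min(-1, -8) = -8
Beta (MAX): max(3, -2, -8) = 3
start (MIN): min(-7, 3) = -7

-7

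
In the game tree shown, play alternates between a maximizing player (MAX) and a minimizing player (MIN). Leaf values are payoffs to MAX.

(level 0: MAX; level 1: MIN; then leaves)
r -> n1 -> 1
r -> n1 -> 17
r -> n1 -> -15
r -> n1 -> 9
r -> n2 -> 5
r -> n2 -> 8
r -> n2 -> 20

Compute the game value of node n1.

-15

n1 (MIN): min(1, 17, -15, 9) = -15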